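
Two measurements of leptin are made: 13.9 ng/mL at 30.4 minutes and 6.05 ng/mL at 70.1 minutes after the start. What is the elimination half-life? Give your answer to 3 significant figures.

33.1 minutes

Over Δt = 70.1 − 30.4 = 39.7 minutes, the level fell by a factor of 13.9/6.05 ≈ 2.2975.
n = log₂(2.2975) ≈ 1.2001 half-lives, so t½ = 39.7/1.2001 ≈ 33.081 minutes.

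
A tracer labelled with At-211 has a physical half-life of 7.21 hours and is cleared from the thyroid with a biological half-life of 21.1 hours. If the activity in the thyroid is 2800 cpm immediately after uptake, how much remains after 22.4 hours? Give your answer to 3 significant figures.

1/t_eff = 1/t_phys + 1/t_biol = 1/7.21 + 1/21.1 = 0.18609 per hour.
t_eff = 7.21 × 21.1 / (7.21 + 21.1) ≈ 5.3738 hours.
Remaining = 2800 × (1/2)^(22.4/5.3738) = 2800 × (1/2)^4.1684 ≈ 155.72 cpm.

156 cpm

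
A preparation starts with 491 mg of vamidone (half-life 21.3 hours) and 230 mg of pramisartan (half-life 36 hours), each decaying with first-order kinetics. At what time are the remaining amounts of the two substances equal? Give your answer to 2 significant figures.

57 hours

Set 491·(1/2)^(t/21.3) = 230·(1/2)^(t/36).
Taking log₂: log₂(491/230) = t·(1/21.3 − 1/36).
log₂(2.1348) = 1.0941; 1/21.3 − 1/36 = 0.019171.
t = 1.0941 / 0.019171 ≈ 57.071 hours.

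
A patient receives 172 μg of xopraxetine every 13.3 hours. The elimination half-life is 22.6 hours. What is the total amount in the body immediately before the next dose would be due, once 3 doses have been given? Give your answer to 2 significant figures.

The 3 doses were given 39.9, 26.6, 13.3 hours ago.
Total = 172·(1/2)^(39.9/22.6) + 172·(1/2)^(26.6/22.6) + 172·(1/2)^(13.3/22.6)
      = 50.59 + 76.071 + 114.39 ≈ 241.05 μg.

240 μg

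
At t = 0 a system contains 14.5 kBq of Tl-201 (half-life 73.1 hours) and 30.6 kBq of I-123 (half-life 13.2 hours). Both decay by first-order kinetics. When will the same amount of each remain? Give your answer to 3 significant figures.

Set 14.5·(1/2)^(t/73.1) = 30.6·(1/2)^(t/13.2).
Taking log₂: log₂(14.5/30.6) = t·(1/73.1 − 1/13.2).
log₂(0.47386) = -1.0775; 1/73.1 − 1/13.2 = -0.062078.
t = -1.0775 / -0.062078 ≈ 17.357 hours.

17.4 hours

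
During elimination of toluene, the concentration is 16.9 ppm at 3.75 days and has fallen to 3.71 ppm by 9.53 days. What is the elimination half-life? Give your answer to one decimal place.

Over Δt = 9.53 − 3.75 = 5.78 days, the level fell by a factor of 16.9/3.71 ≈ 4.5553.
n = log₂(4.5553) ≈ 2.1875 half-lives, so t½ = 5.78/2.1875 ≈ 2.6422 days.

2.6 days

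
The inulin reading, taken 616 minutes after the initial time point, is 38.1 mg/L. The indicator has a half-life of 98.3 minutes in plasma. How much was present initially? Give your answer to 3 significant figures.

Number of half-lives elapsed: n = 616/98.3 ≈ 6.2665.
A₀ = A × 2^n = 38.1 × 2^6.2665 = 38.1 × 76.986 ≈ 2933.2 mg/L.

2930 mg/L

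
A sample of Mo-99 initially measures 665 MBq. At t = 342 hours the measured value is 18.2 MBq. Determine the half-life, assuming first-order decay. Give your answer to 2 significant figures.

66 hours

A/A₀ = 18.2/665 ≈ 0.027368.
n = log₂(36.538) ≈ 5.1913 half-lives elapsed in 342 hours.
t½ = 342/5.1913 ≈ 65.879 hours.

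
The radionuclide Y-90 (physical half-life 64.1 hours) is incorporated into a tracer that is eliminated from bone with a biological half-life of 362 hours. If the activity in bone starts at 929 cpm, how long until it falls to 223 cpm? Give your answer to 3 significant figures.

112 hours

1/t_eff = 1/t_phys + 1/t_biol = 1/64.1 + 1/362 = 0.018363 per hour.
t_eff = 64.1 × 362 / (64.1 + 362) ≈ 54.457 hours.
n = log₂(929/223) ≈ 2.0586; t = 2.0586 × 54.457 ≈ 112.11 hours.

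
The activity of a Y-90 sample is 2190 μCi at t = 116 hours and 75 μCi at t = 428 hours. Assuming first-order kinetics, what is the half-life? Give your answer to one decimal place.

Over Δt = 428 − 116 = 312 hours, the level fell by a factor of 2190/75 ≈ 29.2.
n = log₂(29.2) ≈ 4.8679 half-lives, so t½ = 312/4.8679 ≈ 64.093 hours.

64.1 hours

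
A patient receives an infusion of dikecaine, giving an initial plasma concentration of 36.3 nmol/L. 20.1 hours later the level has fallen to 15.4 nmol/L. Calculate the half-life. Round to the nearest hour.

16 hours

A/A₀ = 15.4/36.3 ≈ 0.42424.
n = log₂(2.3571) ≈ 1.237 half-lives elapsed in 20.1 hours.
t½ = 20.1/1.237 ≈ 16.248 hours.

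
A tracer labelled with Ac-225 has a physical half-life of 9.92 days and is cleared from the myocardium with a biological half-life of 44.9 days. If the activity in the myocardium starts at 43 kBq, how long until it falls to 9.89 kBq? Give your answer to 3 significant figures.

1/t_eff = 1/t_phys + 1/t_biol = 1/9.92 + 1/44.9 = 0.12308 per day.
t_eff = 9.92 × 44.9 / (9.92 + 44.9) ≈ 8.1249 days.
n = log₂(43/9.89) ≈ 2.1203; t = 2.1203 × 8.1249 ≈ 17.227 days.

17.2 days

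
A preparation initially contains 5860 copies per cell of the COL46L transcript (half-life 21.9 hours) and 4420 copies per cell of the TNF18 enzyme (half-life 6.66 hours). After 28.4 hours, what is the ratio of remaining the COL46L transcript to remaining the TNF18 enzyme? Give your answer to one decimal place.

COL46L transcript: 5860 × (1/2)^(28.4/21.9) = 5860 × (1/2)^1.2968 ≈ 2385.2 copies per cell.
TNF18 enzyme: 4420 × (1/2)^(28.4/6.66) = 4420 × (1/2)^4.2643 ≈ 230.01 copies per cell.
Ratio ≈ 2385.2 / 230.01 ≈ 10.37.

10.4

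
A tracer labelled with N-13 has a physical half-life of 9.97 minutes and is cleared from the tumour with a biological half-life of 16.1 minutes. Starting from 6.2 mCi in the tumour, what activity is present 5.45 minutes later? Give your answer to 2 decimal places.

1/t_eff = 1/t_phys + 1/t_biol = 1/9.97 + 1/16.1 = 0.16241 per minute.
t_eff = 9.97 × 16.1 / (9.97 + 16.1) ≈ 6.1572 minutes.
Remaining = 6.2 × (1/2)^(5.45/6.1572) = 6.2 × (1/2)^0.88515 ≈ 3.3569 mCi.

3.36 mCi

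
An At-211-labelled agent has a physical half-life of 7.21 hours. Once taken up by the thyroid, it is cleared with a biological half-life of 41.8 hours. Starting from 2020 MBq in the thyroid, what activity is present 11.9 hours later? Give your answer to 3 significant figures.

528 MBq

1/t_eff = 1/t_phys + 1/t_biol = 1/7.21 + 1/41.8 = 0.16262 per hour.
t_eff = 7.21 × 41.8 / (7.21 + 41.8) ≈ 6.1493 hours.
Remaining = 2020 × (1/2)^(11.9/6.1493) = 2020 × (1/2)^1.9352 ≈ 528.21 MBq.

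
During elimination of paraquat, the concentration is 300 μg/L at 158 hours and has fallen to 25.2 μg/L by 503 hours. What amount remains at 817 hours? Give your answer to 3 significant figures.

2.64 μg/L

Over Δt = 503 − 158 = 345 hours, the level fell by a factor of 300/25.2 ≈ 11.905.
n = log₂(11.905) ≈ 3.5735 half-lives, so t½ = 345/3.5735 ≈ 96.545 hours.
From t = 503 to t = 817: 25.2 × (1/2)^((817−503)/96.545) ≈ 2.6445 μg/L.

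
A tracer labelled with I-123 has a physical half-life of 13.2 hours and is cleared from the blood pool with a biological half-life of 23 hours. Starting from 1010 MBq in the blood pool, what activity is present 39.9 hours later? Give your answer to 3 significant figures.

1/t_eff = 1/t_phys + 1/t_biol = 1/13.2 + 1/23 = 0.11924 per hour.
t_eff = 13.2 × 23 / (13.2 + 23) ≈ 8.3867 hours.
Remaining = 1010 × (1/2)^(39.9/8.3867) = 1010 × (1/2)^4.7575 ≈ 37.339 MBq.

37.3 MBq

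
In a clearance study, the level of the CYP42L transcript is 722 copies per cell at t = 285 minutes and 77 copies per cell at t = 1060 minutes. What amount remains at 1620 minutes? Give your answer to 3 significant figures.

15.3 copies per cell

Over Δt = 1060 − 285 = 775 minutes, the level fell by a factor of 722/77 ≈ 9.3766.
n = log₂(9.3766) ≈ 3.2291 half-lives, so t½ = 775/3.2291 ≈ 240.01 minutes.
From t = 1060 to t = 1620: 77 × (1/2)^((1620−1060)/240.01) ≈ 15.279 copies per cell.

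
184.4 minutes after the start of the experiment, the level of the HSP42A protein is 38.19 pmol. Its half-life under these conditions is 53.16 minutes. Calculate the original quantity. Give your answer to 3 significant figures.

Number of half-lives elapsed: n = 184.4/53.16 ≈ 3.4688.
A₀ = A × 2^n = 38.19 × 2^3.4688 = 38.19 × 11.071 ≈ 422.82 pmol.

423 pmol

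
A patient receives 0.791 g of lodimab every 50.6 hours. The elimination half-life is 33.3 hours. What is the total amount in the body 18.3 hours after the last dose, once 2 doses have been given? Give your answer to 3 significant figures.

The 2 doses were given 68.9, 18.3 hours ago.
Total = 0.791·(1/2)^(68.9/33.3) + 0.791·(1/2)^(18.3/33.3)
      = 0.18851 + 0.54044 ≈ 0.72894 g.

0.729 g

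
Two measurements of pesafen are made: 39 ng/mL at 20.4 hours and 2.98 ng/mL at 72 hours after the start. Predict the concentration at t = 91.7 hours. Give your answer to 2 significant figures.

Over Δt = 72 − 20.4 = 51.6 hours, the level fell by a factor of 39/2.98 ≈ 13.087.
n = log₂(13.087) ≈ 3.7101 half-lives, so t½ = 51.6/3.7101 ≈ 13.908 hours.
From t = 72 to t = 91.7: 2.98 × (1/2)^((91.7−72)/13.908) ≈ 1.1164 ng/mL.

1.1 ng/mL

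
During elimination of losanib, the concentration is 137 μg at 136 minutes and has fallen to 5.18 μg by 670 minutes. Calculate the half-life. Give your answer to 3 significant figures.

Over Δt = 670 − 136 = 534 minutes, the level fell by a factor of 137/5.18 ≈ 26.448.
n = log₂(26.448) ≈ 4.7251 half-lives, so t½ = 534/4.7251 ≈ 113.01 minutes.

113 minutes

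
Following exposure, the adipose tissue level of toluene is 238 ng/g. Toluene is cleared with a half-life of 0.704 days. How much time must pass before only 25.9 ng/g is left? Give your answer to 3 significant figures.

2.25 days

Fraction remaining = 25.9/238 ≈ 0.10882.
n = log₂(238/25.9) = ln(9.1892)/ln 2 ≈ 3.1999 half-lives.
t = n × t½ = 3.1999 × 0.704 ≈ 2.2528 days.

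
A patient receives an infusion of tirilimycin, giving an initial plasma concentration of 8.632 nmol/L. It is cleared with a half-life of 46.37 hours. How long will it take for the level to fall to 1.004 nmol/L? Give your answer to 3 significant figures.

Fraction remaining = 1.004/8.632 ≈ 0.11631.
n = log₂(8.632/1.004) = ln(8.5976)/ln 2 ≈ 3.1039 half-lives.
t = n × t½ = 3.1039 × 46.37 ≈ 143.93 hours.

144 hours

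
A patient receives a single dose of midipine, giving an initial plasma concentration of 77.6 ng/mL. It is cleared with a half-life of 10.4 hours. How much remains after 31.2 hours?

Elapsed time is 3 half-lives (31.2/10.4).
Each half-life halves the amount: 77.6 × (1/2)^3 = 77.6/8 = 9.7 ng/mL.

9.7 ng/mL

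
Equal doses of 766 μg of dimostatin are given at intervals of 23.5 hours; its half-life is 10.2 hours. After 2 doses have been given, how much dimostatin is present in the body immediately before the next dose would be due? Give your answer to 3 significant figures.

187 μg

The 2 doses were given 47, 23.5 hours ago.
Total = 766·(1/2)^(47/10.2) + 766·(1/2)^(23.5/10.2)
      = 31.414 + 155.12 ≈ 186.54 μg.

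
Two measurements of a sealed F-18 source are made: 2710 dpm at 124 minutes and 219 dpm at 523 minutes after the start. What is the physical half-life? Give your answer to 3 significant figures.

110 minutes

Over Δt = 523 − 124 = 399 minutes, the level fell by a factor of 2710/219 ≈ 12.374.
n = log₂(12.374) ≈ 3.6293 half-lives, so t½ = 399/3.6293 ≈ 109.94 minutes.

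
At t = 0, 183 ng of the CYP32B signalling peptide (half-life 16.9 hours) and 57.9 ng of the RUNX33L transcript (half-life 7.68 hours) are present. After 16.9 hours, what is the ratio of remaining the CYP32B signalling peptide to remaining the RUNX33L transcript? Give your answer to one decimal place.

CYP32B signalling peptide: 183 × (1/2)^(16.9/16.9) = 183 × (1/2)^1 ≈ 91.5 ng.
RUNX33L transcript: 57.9 × (1/2)^(16.9/7.68) = 57.9 × (1/2)^2.2005 ≈ 12.597 ng.
Ratio ≈ 91.5 / 12.597 ≈ 7.2638.

7.3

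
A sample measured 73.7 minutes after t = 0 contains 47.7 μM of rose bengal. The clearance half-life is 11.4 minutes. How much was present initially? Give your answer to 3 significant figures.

4210 μM

Number of half-lives elapsed: n = 73.7/11.4 ≈ 6.4649.
A₀ = A × 2^n = 47.7 × 2^6.4649 = 47.7 × 88.335 ≈ 4213.6 μM.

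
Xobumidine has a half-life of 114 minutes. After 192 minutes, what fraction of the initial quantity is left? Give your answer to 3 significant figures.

0.311

n = 192/114 ≈ 1.6842 half-lives.
Fraction remaining = (1/2)^1.6842 ≈ 0.31117.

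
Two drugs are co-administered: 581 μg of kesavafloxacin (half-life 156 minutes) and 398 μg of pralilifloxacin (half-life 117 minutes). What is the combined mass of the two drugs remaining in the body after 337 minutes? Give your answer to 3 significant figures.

kesavafloxacin: 581 × (1/2)^(337/156) = 581 × (1/2)^2.1603 ≈ 129.98 μg.
pralilifloxacin: 398 × (1/2)^(337/117) = 398 × (1/2)^2.8803 ≈ 54.052 μg.
Total = 129.98 + 54.052 ≈ 184.03 μg.

184 μg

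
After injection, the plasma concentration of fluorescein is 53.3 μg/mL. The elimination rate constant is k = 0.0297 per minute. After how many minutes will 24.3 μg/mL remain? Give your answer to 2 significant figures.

t½ = ln 2 / k = 0.69315 / 0.0297 ≈ 23.338 minutes.
Fraction remaining = 24.3/53.3 ≈ 0.45591.
n = log₂(53.3/24.3) = ln(2.1934)/ln 2 ≈ 1.1332 half-lives.
t = n × t½ = 1.1332 × 23.338 ≈ 26.446 minutes.

26 minutes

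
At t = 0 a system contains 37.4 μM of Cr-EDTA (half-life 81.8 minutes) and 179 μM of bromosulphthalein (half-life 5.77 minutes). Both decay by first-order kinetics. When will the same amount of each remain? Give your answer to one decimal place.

Set 37.4·(1/2)^(t/81.8) = 179·(1/2)^(t/5.77).
Taking log₂: log₂(37.4/179) = t·(1/81.8 − 1/5.77).
log₂(0.20894) = -2.2588; 1/81.8 − 1/5.77 = -0.16109.
t = -2.2588 / -0.16109 ≈ 14.023 minutes.

14.0 minutes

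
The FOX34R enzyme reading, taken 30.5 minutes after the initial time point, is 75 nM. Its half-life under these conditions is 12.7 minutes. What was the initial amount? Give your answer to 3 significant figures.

Number of half-lives elapsed: n = 30.5/12.7 ≈ 2.4016.
A₀ = A × 2^n = 75 × 2^2.4016 = 75 × 5.2838 ≈ 396.28 nM.

396 nM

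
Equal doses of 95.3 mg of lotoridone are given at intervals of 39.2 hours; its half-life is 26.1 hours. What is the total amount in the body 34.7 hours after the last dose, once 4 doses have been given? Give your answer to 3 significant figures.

57.7 mg

The 4 doses were given 152.3, 113.1, 73.9, 34.7 hours ago.
Total = 95.3·(1/2)^(152.3/26.1) + 95.3·(1/2)^(113.1/26.1) + 95.3·(1/2)^(73.9/26.1) + 95.3·(1/2)^(34.7/26.1)
      = 1.6692 + 4.7275 + 13.389 + 37.92 ≈ 57.706 mg.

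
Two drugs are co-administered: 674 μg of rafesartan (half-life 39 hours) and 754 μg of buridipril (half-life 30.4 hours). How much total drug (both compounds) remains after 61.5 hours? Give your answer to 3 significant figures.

rafesartan: 674 × (1/2)^(61.5/39) = 674 × (1/2)^1.5769 ≈ 225.92 μg.
buridipril: 754 × (1/2)^(61.5/30.4) = 754 × (1/2)^2.023 ≈ 185.52 μg.
Total = 225.92 + 185.52 ≈ 411.44 μg.

411 μg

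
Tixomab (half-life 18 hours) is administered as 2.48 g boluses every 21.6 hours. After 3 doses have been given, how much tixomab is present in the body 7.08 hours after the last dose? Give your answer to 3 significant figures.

3.07 g

The 3 doses were given 50.28, 28.68, 7.08 hours ago.
Total = 2.48·(1/2)^(50.28/18) + 2.48·(1/2)^(28.68/18) + 2.48·(1/2)^(7.08/18)
      = 0.35775 + 0.82188 + 1.8882 ≈ 3.0678 g.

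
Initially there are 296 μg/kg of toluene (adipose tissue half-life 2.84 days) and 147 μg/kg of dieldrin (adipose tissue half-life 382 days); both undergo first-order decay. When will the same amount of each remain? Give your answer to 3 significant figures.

Set 296·(1/2)^(t/2.84) = 147·(1/2)^(t/382).
Taking log₂: log₂(296/147) = t·(1/2.84 − 1/382).
log₂(2.0136) = 1.0098; 1/2.84 − 1/382 = 0.34949.
t = 1.0098 / 0.34949 ≈ 2.8893 days.

2.89 days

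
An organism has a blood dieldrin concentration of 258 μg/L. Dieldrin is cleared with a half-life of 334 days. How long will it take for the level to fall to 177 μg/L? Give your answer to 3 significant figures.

Fraction remaining = 177/258 ≈ 0.68605.
n = log₂(258/177) = ln(1.4576)/ln 2 ≈ 0.54362 half-lives.
t = n × t½ = 0.54362 × 334 ≈ 181.57 days.

182 days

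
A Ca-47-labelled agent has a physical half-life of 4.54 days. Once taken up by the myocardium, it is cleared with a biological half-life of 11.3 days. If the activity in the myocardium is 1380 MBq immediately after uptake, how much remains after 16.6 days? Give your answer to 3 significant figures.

39.5 MBq

1/t_eff = 1/t_phys + 1/t_biol = 1/4.54 + 1/11.3 = 0.30876 per day.
t_eff = 4.54 × 11.3 / (4.54 + 11.3) ≈ 3.2388 days.
Remaining = 1380 × (1/2)^(16.6/3.2388) = 1380 × (1/2)^5.1254 ≈ 39.534 MBq.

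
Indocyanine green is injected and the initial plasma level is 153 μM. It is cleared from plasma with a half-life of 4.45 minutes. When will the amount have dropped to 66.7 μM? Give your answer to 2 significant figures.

Fraction remaining = 66.7/153 ≈ 0.43595.
n = log₂(153/66.7) = ln(2.2939)/ln 2 ≈ 1.1978 half-lives.
t = n × t½ = 1.1978 × 4.45 ≈ 5.3301 minutes.

5.3 minutes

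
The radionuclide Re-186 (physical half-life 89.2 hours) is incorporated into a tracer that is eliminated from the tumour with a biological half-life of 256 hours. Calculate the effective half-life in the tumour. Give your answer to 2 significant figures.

66 hours

1/t_eff = 1/t_phys + 1/t_biol = 1/89.2 + 1/256 = 0.015117 per hour.
t_eff = 89.2 × 256 / (89.2 + 256) ≈ 66.151 hours.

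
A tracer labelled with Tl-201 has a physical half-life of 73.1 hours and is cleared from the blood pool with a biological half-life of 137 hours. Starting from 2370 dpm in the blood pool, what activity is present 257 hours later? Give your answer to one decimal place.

56.5 dpm

1/t_eff = 1/t_phys + 1/t_biol = 1/73.1 + 1/137 = 0.020979 per hour.
t_eff = 73.1 × 137 / (73.1 + 137) ≈ 47.666 hours.
Remaining = 2370 × (1/2)^(257/47.666) = 2370 × (1/2)^5.3916 ≈ 56.455 dpm.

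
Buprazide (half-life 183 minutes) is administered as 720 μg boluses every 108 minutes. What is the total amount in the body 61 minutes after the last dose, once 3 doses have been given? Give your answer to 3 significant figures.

The 3 doses were given 277, 169, 61 minutes ago.
Total = 720·(1/2)^(277/183) + 720·(1/2)^(169/183) + 720·(1/2)^(61/183)
      = 252.16 + 379.61 + 571.46 ≈ 1203.2 μg.

1200 μg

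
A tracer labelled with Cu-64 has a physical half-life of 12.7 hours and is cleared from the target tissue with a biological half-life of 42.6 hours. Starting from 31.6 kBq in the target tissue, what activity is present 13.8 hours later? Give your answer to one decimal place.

1/t_eff = 1/t_phys + 1/t_biol = 1/12.7 + 1/42.6 = 0.10221 per hour.
t_eff = 12.7 × 42.6 / (12.7 + 42.6) ≈ 9.7834 hours.
Remaining = 31.6 × (1/2)^(13.8/9.7834) = 31.6 × (1/2)^1.4106 ≈ 11.887 kBq.

11.9 kBq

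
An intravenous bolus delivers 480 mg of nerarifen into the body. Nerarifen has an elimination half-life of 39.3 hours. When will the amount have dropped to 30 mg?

30/480 = 1/16, so 4 half-lives have elapsed.
t = 4 × 39.3 = 157.2 hours.

157.2 hours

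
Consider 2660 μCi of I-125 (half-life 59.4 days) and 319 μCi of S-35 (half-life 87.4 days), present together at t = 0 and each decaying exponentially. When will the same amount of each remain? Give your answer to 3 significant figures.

567 days

Set 2660·(1/2)^(t/59.4) = 319·(1/2)^(t/87.4).
Taking log₂: log₂(2660/319) = t·(1/59.4 − 1/87.4).
log₂(8.3386) = 3.0598; 1/59.4 − 1/87.4 = 0.0053934.
t = 3.0598 / 0.0053934 ≈ 567.33 days.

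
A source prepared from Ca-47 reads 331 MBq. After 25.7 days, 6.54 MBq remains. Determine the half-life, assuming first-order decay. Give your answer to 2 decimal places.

4.54 days

A/A₀ = 6.54/331 ≈ 0.019758.
n = log₂(50.612) ≈ 5.6614 half-lives elapsed in 25.7 days.
t½ = 25.7/5.6614 ≈ 4.5395 days.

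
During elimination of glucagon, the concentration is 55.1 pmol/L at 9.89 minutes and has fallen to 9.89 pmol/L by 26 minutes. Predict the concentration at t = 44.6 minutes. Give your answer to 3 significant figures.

1.36 pmol/L

Over Δt = 26 − 9.89 = 16.11 minutes, the level fell by a factor of 55.1/9.89 ≈ 5.5713.
n = log₂(5.5713) ≈ 2.478 half-lives, so t½ = 16.11/2.478 ≈ 6.5012 minutes.
From t = 26 to t = 44.6: 9.89 × (1/2)^((44.6−26)/6.5012) ≈ 1.3613 pmol/L.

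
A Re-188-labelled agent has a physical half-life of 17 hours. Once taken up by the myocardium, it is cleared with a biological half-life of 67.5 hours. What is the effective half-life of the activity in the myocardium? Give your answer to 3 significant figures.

13.6 hours

1/t_eff = 1/t_phys + 1/t_biol = 1/17 + 1/67.5 = 0.073638 per hour.
t_eff = 17 × 67.5 / (17 + 67.5) ≈ 13.58 hours.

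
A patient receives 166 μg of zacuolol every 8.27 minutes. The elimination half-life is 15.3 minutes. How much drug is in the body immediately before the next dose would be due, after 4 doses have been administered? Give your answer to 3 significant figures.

284 μg

The 4 doses were given 33.08, 24.81, 16.54, 8.27 minutes ago.
Total = 166·(1/2)^(33.08/15.3) + 166·(1/2)^(24.81/15.3) + 166·(1/2)^(16.54/15.3) + 166·(1/2)^(8.27/15.3)
      = 37.09 + 53.947 + 78.466 + 114.13 ≈ 283.63 μg.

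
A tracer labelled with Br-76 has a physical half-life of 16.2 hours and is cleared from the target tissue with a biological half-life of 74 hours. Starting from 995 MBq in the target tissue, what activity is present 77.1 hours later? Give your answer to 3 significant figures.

17.8 MBq

1/t_eff = 1/t_phys + 1/t_biol = 1/16.2 + 1/74 = 0.075242 per hour.
t_eff = 16.2 × 74 / (16.2 + 74) ≈ 13.29 hours.
Remaining = 995 × (1/2)^(77.1/13.29) = 995 × (1/2)^5.8012 ≈ 17.844 MBq.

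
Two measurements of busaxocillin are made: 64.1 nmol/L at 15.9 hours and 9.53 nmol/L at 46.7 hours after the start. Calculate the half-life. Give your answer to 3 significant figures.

11.2 hours

Over Δt = 46.7 − 15.9 = 30.8 hours, the level fell by a factor of 64.1/9.53 ≈ 6.7261.
n = log₂(6.7261) ≈ 2.7498 half-lives, so t½ = 30.8/2.7498 ≈ 11.201 hours.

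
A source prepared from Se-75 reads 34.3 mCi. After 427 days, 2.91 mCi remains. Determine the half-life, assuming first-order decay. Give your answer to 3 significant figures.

120 days

A/A₀ = 2.91/34.3 ≈ 0.08484.
n = log₂(11.787) ≈ 3.5591 half-lives elapsed in 427 days.
t½ = 427/3.5591 ≈ 119.97 days.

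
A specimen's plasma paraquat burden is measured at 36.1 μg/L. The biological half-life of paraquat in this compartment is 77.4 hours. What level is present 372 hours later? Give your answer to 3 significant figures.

1.29 μg/L

Number of half-lives: n = 372/77.4 ≈ 4.8062.
Remaining = 36.1 × (1/2)^4.8062 = 36.1 × 0.035743 ≈ 1.2903 μg/L.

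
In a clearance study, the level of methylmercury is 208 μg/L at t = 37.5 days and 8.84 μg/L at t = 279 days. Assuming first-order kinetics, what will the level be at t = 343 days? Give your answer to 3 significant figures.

Over Δt = 279 − 37.5 = 241.5 days, the level fell by a factor of 208/8.84 ≈ 23.529.
n = log₂(23.529) ≈ 4.5564 half-lives, so t½ = 241.5/4.5564 ≈ 53.002 days.
From t = 279 to t = 343: 8.84 × (1/2)^((343−279)/53.002) ≈ 3.8279 μg/L.

3.83 μg/L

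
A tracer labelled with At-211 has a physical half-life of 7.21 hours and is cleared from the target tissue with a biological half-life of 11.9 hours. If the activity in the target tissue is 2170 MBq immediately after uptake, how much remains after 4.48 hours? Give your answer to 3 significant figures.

1/t_eff = 1/t_phys + 1/t_biol = 1/7.21 + 1/11.9 = 0.22273 per hour.
t_eff = 7.21 × 11.9 / (7.21 + 11.9) ≈ 4.4897 hours.
Remaining = 2170 × (1/2)^(4.48/4.4897) = 2170 × (1/2)^0.99783 ≈ 1086.6 MBq.

1090 MBq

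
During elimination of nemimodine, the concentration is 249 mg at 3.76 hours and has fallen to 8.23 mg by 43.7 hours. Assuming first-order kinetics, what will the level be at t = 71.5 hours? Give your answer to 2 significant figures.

Over Δt = 43.7 − 3.76 = 39.94 hours, the level fell by a factor of 249/8.23 ≈ 30.255.
n = log₂(30.255) ≈ 4.9191 half-lives, so t½ = 39.94/4.9191 ≈ 8.1194 hours.
From t = 43.7 to t = 71.5: 8.23 × (1/2)^((71.5−43.7)/8.1194) ≈ 0.76683 mg.

0.77 mg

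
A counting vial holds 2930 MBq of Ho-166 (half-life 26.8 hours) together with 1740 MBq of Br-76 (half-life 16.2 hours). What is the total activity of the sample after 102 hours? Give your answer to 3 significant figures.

232 MBq

Ho-166: 2930 × (1/2)^(102/26.8) = 2930 × (1/2)^3.806 ≈ 209.49 MBq.
Br-76: 1740 × (1/2)^(102/16.2) = 1740 × (1/2)^6.2963 ≈ 22.14 MBq.
Total = 209.49 + 22.14 ≈ 231.63 MBq.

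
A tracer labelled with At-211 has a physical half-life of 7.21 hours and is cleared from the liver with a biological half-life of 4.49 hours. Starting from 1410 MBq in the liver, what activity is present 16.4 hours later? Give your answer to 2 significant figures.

23 MBq

1/t_eff = 1/t_phys + 1/t_biol = 1/7.21 + 1/4.49 = 0.36141 per hour.
t_eff = 7.21 × 4.49 / (7.21 + 4.49) ≈ 2.7669 hours.
Remaining = 1410 × (1/2)^(16.4/2.7669) = 1410 × (1/2)^5.9272 ≈ 23.172 MBq.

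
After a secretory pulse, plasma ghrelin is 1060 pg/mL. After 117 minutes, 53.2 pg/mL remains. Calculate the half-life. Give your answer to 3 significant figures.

A/A₀ = 53.2/1060 ≈ 0.050189.
n = log₂(19.925) ≈ 4.3165 half-lives elapsed in 117 minutes.
t½ = 117/4.3165 ≈ 27.105 minutes.

27.1 minutes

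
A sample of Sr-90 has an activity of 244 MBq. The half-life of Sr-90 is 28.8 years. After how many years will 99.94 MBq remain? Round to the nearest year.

37 years

Fraction remaining = 99.94/244 ≈ 0.40959.
n = log₂(244/99.94) = ln(2.4415)/ln 2 ≈ 1.2877 half-lives.
t = n × t½ = 1.2877 × 28.8 ≈ 37.087 years.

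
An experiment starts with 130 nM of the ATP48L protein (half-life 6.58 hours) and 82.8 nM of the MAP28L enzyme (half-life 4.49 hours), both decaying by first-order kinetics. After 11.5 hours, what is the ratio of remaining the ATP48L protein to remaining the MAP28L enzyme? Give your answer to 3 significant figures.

2.76

ATP48L protein: 130 × (1/2)^(11.5/6.58) = 130 × (1/2)^1.7477 ≈ 38.71 nM.
MAP28L enzyme: 82.8 × (1/2)^(11.5/4.49) = 82.8 × (1/2)^2.5612 ≈ 14.029 nM.
Ratio ≈ 38.71 / 14.029 ≈ 2.7594.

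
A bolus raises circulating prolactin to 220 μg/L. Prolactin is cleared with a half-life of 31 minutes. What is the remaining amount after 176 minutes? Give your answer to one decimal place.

4.3 μg/L

Number of half-lives: n = 176/31 ≈ 5.6774.
Remaining = 220 × (1/2)^5.6774 = 220 × 0.01954 ≈ 4.2988 μg/L.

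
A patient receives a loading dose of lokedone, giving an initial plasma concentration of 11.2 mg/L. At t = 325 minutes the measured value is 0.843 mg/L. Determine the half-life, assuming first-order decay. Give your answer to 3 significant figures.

87.1 minutes

A/A₀ = 0.843/11.2 ≈ 0.075268.
n = log₂(13.286) ≈ 3.7318 half-lives elapsed in 325 minutes.
t½ = 325/3.7318 ≈ 87.089 minutes.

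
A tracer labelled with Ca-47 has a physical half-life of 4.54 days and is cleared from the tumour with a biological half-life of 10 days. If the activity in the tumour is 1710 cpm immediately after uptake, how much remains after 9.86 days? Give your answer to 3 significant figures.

192 cpm

1/t_eff = 1/t_phys + 1/t_biol = 1/4.54 + 1/10 = 0.32026 per day.
t_eff = 4.54 × 10 / (4.54 + 10) ≈ 3.1224 days.
Remaining = 1710 × (1/2)^(9.86/3.1224) = 1710 × (1/2)^3.1578 ≈ 191.6 cpm.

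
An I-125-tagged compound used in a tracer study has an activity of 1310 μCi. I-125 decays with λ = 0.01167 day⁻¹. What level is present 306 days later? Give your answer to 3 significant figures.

36.8 μCi

t½ = ln 2 / λ = 0.69315 / 0.01167 ≈ 59.396 days.
Number of half-lives: n = 306/59.396 ≈ 5.1519.
Remaining = 1310 × (1/2)^5.1519 = 1310 × 0.028127 ≈ 36.847 μCi.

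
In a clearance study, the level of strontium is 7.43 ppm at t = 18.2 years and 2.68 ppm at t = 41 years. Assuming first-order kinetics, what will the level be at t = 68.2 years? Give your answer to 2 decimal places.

Over Δt = 41 − 18.2 = 22.8 years, the level fell by a factor of 7.43/2.68 ≈ 2.7724.
n = log₂(2.7724) ≈ 1.4711 half-lives, so t½ = 22.8/1.4711 ≈ 15.498 years.
From t = 41 to t = 68.2: 2.68 × (1/2)^((68.2−41)/15.498) ≈ 0.79399 ppm.

0.79 ppm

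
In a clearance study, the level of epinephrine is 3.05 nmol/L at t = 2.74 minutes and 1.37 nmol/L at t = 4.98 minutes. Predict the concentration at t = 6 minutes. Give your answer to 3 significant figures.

Over Δt = 4.98 − 2.74 = 2.24 minutes, the level fell by a factor of 3.05/1.37 ≈ 2.2263.
n = log₂(2.2263) ≈ 1.1546 half-lives, so t½ = 2.24/1.1546 ≈ 1.94 minutes.
From t = 4.98 to t = 6: 1.37 × (1/2)^((6−4.98)/1.94) ≈ 0.95159 nmol/L.

0.952 nmol/L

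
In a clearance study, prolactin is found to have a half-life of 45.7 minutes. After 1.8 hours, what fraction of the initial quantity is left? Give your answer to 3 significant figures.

0.194

1.8 hours = 108 minutes.
n = 108/45.7 ≈ 2.3632 half-lives.
Fraction remaining = (1/2)^2.3632 ≈ 0.19435.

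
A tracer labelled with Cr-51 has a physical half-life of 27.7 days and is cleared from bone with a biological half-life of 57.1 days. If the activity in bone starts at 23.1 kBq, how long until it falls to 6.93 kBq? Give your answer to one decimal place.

1/t_eff = 1/t_phys + 1/t_biol = 1/27.7 + 1/57.1 = 0.053614 per day.
t_eff = 27.7 × 57.1 / (27.7 + 57.1) ≈ 18.652 days.
n = log₂(23.1/6.93) ≈ 1.737; t = 1.737 × 18.652 ≈ 32.397 days.

32.4 days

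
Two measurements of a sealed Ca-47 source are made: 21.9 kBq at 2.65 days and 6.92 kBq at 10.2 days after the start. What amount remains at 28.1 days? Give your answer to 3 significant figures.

0.451 kBq

Over Δt = 10.2 − 2.65 = 7.55 days, the level fell by a factor of 21.9/6.92 ≈ 3.1647.
n = log₂(3.1647) ≈ 1.6621 half-lives, so t½ = 7.55/1.6621 ≈ 4.5425 days.
From t = 10.2 to t = 28.1: 6.92 × (1/2)^((28.1−10.2)/4.5425) ≈ 0.45069 kBq.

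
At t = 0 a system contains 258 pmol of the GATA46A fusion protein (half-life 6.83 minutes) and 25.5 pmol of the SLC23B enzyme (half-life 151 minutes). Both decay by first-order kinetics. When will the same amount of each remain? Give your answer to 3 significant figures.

23.9 minutes

Set 258·(1/2)^(t/6.83) = 25.5·(1/2)^(t/151).
Taking log₂: log₂(258/25.5) = t·(1/6.83 − 1/151).
log₂(10.118) = 3.3388; 1/6.83 − 1/151 = 0.13979.
t = 3.3388 / 0.13979 ≈ 23.884 minutes.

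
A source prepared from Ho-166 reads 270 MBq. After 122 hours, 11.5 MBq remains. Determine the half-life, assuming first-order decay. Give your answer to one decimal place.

A/A₀ = 11.5/270 ≈ 0.042593.
n = log₂(23.478) ≈ 4.5533 half-lives elapsed in 122 hours.
t½ = 122/4.5533 ≈ 26.794 hours.

26.8 hours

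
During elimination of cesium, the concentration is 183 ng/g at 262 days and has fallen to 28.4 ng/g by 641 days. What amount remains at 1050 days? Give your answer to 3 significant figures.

Over Δt = 641 − 262 = 379 days, the level fell by a factor of 183/28.4 ≈ 6.4437.
n = log₂(6.4437) ≈ 2.6879 half-lives, so t½ = 379/2.6879 ≈ 141 days.
From t = 641 to t = 1050: 28.4 × (1/2)^((1050−641)/141) ≈ 3.8031 ng/g.

3.80 ng/g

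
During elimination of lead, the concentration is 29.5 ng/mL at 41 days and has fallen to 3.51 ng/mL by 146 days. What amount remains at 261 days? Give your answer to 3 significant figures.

0.341 ng/mL

Over Δt = 146 − 41 = 105 days, the level fell by a factor of 29.5/3.51 ≈ 8.4046.
n = log₂(8.4046) ≈ 3.0712 half-lives, so t½ = 105/3.0712 ≈ 34.189 days.
From t = 146 to t = 261: 3.51 × (1/2)^((261−146)/34.189) ≈ 0.34099 ng/mL.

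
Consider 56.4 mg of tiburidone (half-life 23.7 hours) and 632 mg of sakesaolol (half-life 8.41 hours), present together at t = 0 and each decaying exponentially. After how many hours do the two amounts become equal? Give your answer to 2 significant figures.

45 hours

Set 56.4·(1/2)^(t/23.7) = 632·(1/2)^(t/8.41).
Taking log₂: log₂(56.4/632) = t·(1/23.7 − 1/8.41).
log₂(0.089241) = -3.4862; 1/23.7 − 1/8.41 = -0.076712.
t = -3.4862 / -0.076712 ≈ 45.445 hours.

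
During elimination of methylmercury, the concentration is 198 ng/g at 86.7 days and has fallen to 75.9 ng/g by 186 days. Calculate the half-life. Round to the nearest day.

72 days

Over Δt = 186 − 86.7 = 99.3 days, the level fell by a factor of 198/75.9 ≈ 2.6087.
n = log₂(2.6087) ≈ 1.3833 half-lives, so t½ = 99.3/1.3833 ≈ 71.783 days.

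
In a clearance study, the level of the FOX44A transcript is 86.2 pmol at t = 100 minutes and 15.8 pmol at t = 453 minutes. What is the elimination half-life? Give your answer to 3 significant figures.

144 minutes

Over Δt = 453 − 100 = 353 minutes, the level fell by a factor of 86.2/15.8 ≈ 5.4557.
n = log₂(5.4557) ≈ 2.4478 half-lives, so t½ = 353/2.4478 ≈ 144.21 minutes.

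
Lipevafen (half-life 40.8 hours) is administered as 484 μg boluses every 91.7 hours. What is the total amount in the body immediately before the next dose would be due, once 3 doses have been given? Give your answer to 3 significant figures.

The 3 doses were given 275.1, 183.4, 91.7 hours ago.
Total = 484·(1/2)^(275.1/40.8) + 484·(1/2)^(183.4/40.8) + 484·(1/2)^(91.7/40.8)
      = 4.5197 + 21.463 + 101.92 ≈ 127.9 μg.

128 μg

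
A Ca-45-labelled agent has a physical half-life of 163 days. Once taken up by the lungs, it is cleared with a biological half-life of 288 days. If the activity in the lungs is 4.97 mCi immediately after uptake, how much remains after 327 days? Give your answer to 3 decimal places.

1/t_eff = 1/t_phys + 1/t_biol = 1/163 + 1/288 = 0.0096072 per day.
t_eff = 163 × 288 / (163 + 288) ≈ 104.09 days.
Remaining = 4.97 × (1/2)^(327/104.09) = 4.97 × (1/2)^3.1416 ≈ 0.56319 mCi.

0.563 mCi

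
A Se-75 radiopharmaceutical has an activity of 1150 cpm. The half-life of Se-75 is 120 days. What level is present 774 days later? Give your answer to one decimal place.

Number of half-lives: n = 774/120 ≈ 6.45.
Remaining = 1150 × (1/2)^6.45 = 1150 × 0.011438 ≈ 13.154 cpm.

13.2 cpm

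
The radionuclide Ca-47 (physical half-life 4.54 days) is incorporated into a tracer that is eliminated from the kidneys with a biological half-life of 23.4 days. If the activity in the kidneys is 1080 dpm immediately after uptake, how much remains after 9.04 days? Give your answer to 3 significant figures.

208 dpm

1/t_eff = 1/t_phys + 1/t_biol = 1/4.54 + 1/23.4 = 0.263 per day.
t_eff = 4.54 × 23.4 / (4.54 + 23.4) ≈ 3.8023 days.
Remaining = 1080 × (1/2)^(9.04/3.8023) = 1080 × (1/2)^2.3775 ≈ 207.84 dpm.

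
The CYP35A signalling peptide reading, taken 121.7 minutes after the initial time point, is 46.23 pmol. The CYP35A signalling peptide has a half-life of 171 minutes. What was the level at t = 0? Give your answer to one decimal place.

75.7 pmol

Number of half-lives elapsed: n = 121.7/171 ≈ 0.7117.
A₀ = A × 2^n = 46.23 × 2^0.7117 = 46.23 × 1.6377 ≈ 75.712 pmol.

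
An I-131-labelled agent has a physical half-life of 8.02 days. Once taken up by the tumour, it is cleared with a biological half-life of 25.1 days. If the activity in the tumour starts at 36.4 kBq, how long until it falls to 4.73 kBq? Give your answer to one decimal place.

17.9 days

1/t_eff = 1/t_phys + 1/t_biol = 1/8.02 + 1/25.1 = 0.16453 per day.
t_eff = 8.02 × 25.1 / (8.02 + 25.1) ≈ 6.078 days.
n = log₂(36.4/4.73) ≈ 2.944; t = 2.944 × 6.078 ≈ 17.894 days.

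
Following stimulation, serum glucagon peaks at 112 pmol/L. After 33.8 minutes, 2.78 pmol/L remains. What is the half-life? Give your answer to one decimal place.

A/A₀ = 2.78/112 ≈ 0.024821.
n = log₂(40.288) ≈ 5.3323 half-lives elapsed in 33.8 minutes.
t½ = 33.8/5.3323 ≈ 6.3388 minutes.

6.3 minutes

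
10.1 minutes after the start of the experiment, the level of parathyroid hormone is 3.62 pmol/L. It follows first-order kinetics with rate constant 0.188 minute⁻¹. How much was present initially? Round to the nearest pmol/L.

t½ = ln 2 / λ = 0.69315 / 0.188 ≈ 3.687 minutes.
Number of half-lives elapsed: n = 10.1/3.687 ≈ 2.7394.
A₀ = A × 2^n = 3.62 × 2^2.7394 = 3.62 × 6.6779 ≈ 24.174 pmol/L.

24 pmol/L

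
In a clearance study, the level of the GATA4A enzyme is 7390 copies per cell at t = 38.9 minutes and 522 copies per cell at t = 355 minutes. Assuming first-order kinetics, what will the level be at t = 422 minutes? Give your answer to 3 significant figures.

Over Δt = 355 − 38.9 = 316.1 minutes, the level fell by a factor of 7390/522 ≈ 14.157.
n = log₂(14.157) ≈ 3.8235 half-lives, so t½ = 316.1/3.8235 ≈ 82.674 minutes.
From t = 355 to t = 422: 522 × (1/2)^((422−355)/82.674) ≈ 297.65 copies per cell.

298 copies per cell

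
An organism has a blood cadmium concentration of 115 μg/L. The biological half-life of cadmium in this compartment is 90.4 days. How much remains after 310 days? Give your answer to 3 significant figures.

Number of half-lives: n = 310/90.4 ≈ 3.4292.
Remaining = 115 × (1/2)^3.4292 = 115 × 0.092834 ≈ 10.676 μg/L.

10.7 μg/L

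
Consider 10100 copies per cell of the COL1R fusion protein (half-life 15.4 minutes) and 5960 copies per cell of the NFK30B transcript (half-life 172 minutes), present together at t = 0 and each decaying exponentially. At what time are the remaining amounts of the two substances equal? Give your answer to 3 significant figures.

Set 10100·(1/2)^(t/15.4) = 5960·(1/2)^(t/172).
Taking log₂: log₂(10100/5960) = t·(1/15.4 − 1/172).
log₂(1.6946) = 0.76097; 1/15.4 − 1/172 = 0.059121.
t = 0.76097 / 0.059121 ≈ 12.871 minutes.

12.9 minutes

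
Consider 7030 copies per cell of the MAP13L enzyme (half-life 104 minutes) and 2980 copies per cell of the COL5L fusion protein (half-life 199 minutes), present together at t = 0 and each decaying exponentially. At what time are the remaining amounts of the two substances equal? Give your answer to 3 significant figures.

Set 7030·(1/2)^(t/104) = 2980·(1/2)^(t/199).
Taking log₂: log₂(7030/2980) = t·(1/104 − 1/199).
log₂(2.3591) = 1.2382; 1/104 − 1/199 = 0.0045903.
t = 1.2382 / 0.0045903 ≈ 269.75 minutes.

270 minutes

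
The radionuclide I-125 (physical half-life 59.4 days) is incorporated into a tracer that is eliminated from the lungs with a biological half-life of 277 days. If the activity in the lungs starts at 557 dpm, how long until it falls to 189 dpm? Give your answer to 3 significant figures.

76.3 days

1/t_eff = 1/t_phys + 1/t_biol = 1/59.4 + 1/277 = 0.020445 per day.
t_eff = 59.4 × 277 / (59.4 + 277) ≈ 48.911 days.
n = log₂(557/189) ≈ 1.5593; t = 1.5593 × 48.911 ≈ 76.267 days.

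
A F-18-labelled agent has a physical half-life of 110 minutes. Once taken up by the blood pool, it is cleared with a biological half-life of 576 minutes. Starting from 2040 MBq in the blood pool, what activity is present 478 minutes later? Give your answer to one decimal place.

1/t_eff = 1/t_phys + 1/t_biol = 1/110 + 1/576 = 0.010827 per minute.
t_eff = 110 × 576 / (110 + 576) ≈ 92.362 minutes.
Remaining = 2040 × (1/2)^(478/92.362) = 2040 × (1/2)^5.1753 ≈ 56.455 MBq.

56.5 MBq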